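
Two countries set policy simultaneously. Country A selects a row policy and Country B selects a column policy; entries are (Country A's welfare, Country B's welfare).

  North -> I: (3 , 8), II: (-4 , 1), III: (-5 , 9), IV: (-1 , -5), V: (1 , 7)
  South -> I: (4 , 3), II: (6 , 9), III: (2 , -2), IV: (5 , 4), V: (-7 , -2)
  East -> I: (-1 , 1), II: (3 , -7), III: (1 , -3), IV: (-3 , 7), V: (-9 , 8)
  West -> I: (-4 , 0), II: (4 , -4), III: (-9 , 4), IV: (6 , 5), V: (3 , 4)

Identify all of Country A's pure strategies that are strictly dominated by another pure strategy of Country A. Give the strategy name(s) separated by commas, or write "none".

East

Nothing dominates North: South at V (1>-7); East at I (3>-1); West at I (3>-4).
South: no other strategy beats it everywhere (North at I (4>3); East at I (4>-1); West at I (4>-4)).
South strictly dominates East — I: 4>-1, II: 6>3, III: 2>1, IV: 5>-3, V: -7>-9.
West: no other strategy beats it everywhere (North at II (4>-4); South at IV (6>5); East at II (4>3)).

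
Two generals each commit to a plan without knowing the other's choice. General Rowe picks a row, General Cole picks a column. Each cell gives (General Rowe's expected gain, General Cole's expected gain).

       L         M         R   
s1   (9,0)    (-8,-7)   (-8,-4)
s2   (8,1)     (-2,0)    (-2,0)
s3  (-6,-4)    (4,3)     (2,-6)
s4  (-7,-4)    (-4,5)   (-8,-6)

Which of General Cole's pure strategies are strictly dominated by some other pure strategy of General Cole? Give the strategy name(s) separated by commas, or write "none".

R

Nothing dominates L: M at s1 (0>-7); R at s1 (0>-4).
Nothing dominates M: L at s3 (3>-4); R at s2 (0=0).
L strictly dominates R — s1: 0>-4, s2: 1>0, s3: -4>-6, s4: -4>-6.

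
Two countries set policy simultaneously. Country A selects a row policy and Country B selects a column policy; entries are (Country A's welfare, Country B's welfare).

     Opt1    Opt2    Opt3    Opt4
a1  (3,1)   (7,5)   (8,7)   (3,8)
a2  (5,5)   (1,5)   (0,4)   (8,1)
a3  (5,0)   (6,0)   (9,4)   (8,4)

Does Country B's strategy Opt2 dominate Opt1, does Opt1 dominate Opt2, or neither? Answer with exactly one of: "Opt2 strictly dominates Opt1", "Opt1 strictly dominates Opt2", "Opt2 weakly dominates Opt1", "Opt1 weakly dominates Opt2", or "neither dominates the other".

Compare Opt2 to Opt1 across each choice by Country A: a1: 5>1, a2: 5=5, a3: 0=0.
Opt2 is at least as good everywhere and strictly better somewhere (tied only at a2, a3), so Opt2 weakly but not strictly dominates Opt1.

Opt2 weakly dominates Opt1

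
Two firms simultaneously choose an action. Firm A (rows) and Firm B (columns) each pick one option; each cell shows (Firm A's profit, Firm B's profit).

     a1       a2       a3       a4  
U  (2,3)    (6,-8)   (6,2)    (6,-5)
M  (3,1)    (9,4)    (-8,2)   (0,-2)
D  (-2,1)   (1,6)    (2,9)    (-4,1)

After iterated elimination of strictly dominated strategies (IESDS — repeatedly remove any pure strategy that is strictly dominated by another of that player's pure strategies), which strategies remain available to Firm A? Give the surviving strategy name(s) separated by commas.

For Firm A, U strictly dominates D on the remaining columns (a1: 2>-2, a2: 6>1, a3: 6>2, a4: 6>-4); eliminate D.
Firm B's strategy a4 is strictly dominated by a1 (U: 3>-5, M: 1>-2) and is removed.
Among the remaining strategies, none is strictly dominated by another pure strategy of the same player, so the elimination stops.
Surviving strategies — Firm A: {U, M}; Firm B: {a1, a2, a3}.

U, M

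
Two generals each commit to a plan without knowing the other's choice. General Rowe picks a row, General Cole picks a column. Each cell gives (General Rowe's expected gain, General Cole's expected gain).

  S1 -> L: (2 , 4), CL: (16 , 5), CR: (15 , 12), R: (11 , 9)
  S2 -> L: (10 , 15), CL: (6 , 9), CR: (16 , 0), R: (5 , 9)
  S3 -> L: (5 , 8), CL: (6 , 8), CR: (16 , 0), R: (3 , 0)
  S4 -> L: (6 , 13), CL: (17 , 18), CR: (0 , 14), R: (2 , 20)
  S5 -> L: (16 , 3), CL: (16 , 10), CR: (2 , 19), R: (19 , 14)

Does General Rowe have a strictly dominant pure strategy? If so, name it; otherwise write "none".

S1 fails to dominate S2 at L (2<10).
S2 fails to dominate S1 at CL (6<16).
S3 fails to dominate S1 at CL (6<16).
S4 fails to dominate S1 at CR (0<15).
S5 fails to dominate S1 at CL (16=16).
No single strategy dominates all the others.

none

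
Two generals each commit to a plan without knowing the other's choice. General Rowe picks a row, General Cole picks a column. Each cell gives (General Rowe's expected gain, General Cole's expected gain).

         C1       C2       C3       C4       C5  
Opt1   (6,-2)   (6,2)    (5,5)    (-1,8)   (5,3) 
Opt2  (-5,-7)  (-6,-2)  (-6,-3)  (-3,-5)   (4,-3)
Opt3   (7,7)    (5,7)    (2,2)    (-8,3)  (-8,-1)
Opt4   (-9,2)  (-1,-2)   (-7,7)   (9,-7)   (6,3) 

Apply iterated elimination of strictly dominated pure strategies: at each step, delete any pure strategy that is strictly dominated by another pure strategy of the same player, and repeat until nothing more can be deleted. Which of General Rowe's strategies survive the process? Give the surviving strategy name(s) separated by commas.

For General Rowe, Opt1 strictly dominates Opt2 on the remaining columns (C1: 6>-5, C2: 6>-6, C3: 5>-6, C4: -1>-3, C5: 5>4); eliminate Opt2.
General Cole's strategy C5 is strictly dominated by C3 (Opt1: 5>3, Opt3: 2>-1, Opt4: 7>3) and is removed.
Among the remaining strategies, none is strictly dominated by another pure strategy of the same player, so the elimination stops.
Surviving strategies — General Rowe: {Opt1, Opt3, Opt4}; General Cole: {C1, C2, C3, C4}.

Opt1, Opt3, Opt4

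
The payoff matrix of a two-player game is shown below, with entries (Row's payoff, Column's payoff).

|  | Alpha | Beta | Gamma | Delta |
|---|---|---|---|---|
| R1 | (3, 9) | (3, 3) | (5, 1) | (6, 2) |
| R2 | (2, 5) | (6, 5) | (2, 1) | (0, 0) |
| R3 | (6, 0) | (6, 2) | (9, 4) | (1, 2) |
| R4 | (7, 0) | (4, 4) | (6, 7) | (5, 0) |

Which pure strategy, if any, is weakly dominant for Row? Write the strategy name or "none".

R1 fails to dominate R2 at Beta (3<6).
R2 fails to dominate R1 at Alpha (2<3).
R3 fails to dominate R1 at Delta (1<6).
R4 fails to dominate R1 at Delta (5<6).
No single strategy dominates all the others.

none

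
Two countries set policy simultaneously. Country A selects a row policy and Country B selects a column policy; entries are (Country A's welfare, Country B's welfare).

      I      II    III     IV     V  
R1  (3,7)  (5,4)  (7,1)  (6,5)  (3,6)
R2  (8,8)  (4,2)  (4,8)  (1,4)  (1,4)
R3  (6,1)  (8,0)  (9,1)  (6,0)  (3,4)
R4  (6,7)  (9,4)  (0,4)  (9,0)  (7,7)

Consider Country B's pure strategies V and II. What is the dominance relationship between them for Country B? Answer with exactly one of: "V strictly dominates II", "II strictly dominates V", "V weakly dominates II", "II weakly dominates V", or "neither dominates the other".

V strictly dominates II

V's payoffs vs II's, by Country A's action — R1: 6>4, R2: 4>2, R3: 4>0, R4: 7>4.
V gives a strictly higher payoff against every action of Country A, so V strictly dominates II.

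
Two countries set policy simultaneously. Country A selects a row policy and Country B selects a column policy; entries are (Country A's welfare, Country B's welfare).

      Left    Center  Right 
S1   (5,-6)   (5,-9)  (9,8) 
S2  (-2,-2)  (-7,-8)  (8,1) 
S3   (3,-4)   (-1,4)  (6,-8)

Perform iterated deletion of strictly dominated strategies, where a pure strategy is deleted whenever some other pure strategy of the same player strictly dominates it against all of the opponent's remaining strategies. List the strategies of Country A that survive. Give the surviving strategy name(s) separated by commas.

Row S2 is eliminated: S1 beats it against every remaining column (Left: 5>-2, Center: 5>-7, Right: 9>8).
For Country A, S1 strictly dominates S3 on the remaining columns (Left: 5>3, Center: 5>-1, Right: 9>6); eliminate S3.
Country B's strategy Left is strictly dominated by Right (S1: 8>-6) and is removed.
For Country B, Right strictly dominates Center on the remaining rows (S1: 8>-9); eliminate Center.
Among the remaining strategies, none is strictly dominated by another pure strategy of the same player, so the elimination stops.
Surviving strategies — Country A: {S1}; Country B: {Right}.

S1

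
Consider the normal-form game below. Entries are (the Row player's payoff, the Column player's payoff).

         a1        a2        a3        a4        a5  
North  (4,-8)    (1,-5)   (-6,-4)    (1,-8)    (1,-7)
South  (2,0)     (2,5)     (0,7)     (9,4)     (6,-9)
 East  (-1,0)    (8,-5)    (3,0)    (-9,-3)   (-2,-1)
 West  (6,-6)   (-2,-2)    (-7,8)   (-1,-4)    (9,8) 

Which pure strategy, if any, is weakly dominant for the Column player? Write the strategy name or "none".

a3

a3 vs a1: North: -4>-8, South: 7>0, East: 0=0, West: 8>-6.
a3 vs a2: North: -4>-5, South: 7>5, East: 0>-5, West: 8>-2.
a3 vs a4: North: -4>-8, South: 7>4, East: 0>-3, West: 8>-4.
a3 vs a5: North: -4>-7, South: 7>-9, East: 0>-1, West: 8=8.
a3 is at least as good as every other strategy against every opponent action, so it is weakly dominant.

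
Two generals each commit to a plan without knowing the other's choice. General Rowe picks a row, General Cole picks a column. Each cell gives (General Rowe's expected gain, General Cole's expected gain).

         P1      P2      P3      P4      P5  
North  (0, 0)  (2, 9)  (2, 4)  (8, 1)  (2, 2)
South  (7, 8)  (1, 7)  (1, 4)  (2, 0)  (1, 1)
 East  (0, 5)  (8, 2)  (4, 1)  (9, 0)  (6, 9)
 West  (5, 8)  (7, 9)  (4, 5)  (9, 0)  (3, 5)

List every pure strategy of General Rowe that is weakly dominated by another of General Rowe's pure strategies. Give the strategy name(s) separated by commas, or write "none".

East weakly dominates North — P1: 0=0, P2: 8>2, P3: 4>2, P4: 9>8, P5: 6>2.
Nothing dominates South: North at P1 (7>0); East at P1 (7>0); West at P1 (7>5).
East is not dominated — it holds its own against North at P2 (8>2); South at P2 (8>1); West at P2 (8>7).
West: no other strategy beats it everywhere (North at P1 (5>0); South at P2 (7>1); East at P1 (5>0)).

North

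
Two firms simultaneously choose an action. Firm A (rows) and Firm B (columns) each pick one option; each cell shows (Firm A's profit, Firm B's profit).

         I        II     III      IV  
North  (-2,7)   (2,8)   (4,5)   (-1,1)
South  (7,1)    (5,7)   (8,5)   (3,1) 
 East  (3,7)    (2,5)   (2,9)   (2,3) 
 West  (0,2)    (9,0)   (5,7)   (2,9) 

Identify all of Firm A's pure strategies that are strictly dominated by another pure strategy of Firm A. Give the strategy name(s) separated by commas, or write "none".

North, East

North is strictly dominated by South (I: 7>-2, II: 5>2, III: 8>4, IV: 3>-1).
South is not dominated — it holds its own against North at I (7>-2); East at I (7>3); West at I (7>0).
East: dominated, since South does at least as well everywhere (I: 7>3, II: 5>2, III: 8>2, IV: 3>2).
West: no other strategy beats it everywhere (North at I (0>-2); South at II (9>5); East at II (9>2)).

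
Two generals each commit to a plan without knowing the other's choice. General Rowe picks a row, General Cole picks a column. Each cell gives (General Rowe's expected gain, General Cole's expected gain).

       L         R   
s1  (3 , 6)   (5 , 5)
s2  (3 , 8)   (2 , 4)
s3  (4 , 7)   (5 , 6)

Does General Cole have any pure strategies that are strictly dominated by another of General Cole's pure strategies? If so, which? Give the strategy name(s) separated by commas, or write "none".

L: no other strategy beats it everywhere (R at s1 (6>5)).
R is strictly dominated by L (s1: 6>5, s2: 8>4, s3: 7>6).

R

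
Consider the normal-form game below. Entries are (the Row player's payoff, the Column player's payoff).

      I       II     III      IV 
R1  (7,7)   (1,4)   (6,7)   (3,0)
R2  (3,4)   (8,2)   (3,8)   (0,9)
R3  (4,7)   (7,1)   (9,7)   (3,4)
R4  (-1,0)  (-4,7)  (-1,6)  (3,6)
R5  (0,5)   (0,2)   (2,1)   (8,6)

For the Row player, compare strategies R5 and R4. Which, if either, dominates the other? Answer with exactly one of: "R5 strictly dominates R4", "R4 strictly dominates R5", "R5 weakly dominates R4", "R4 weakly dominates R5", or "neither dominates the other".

R5 strictly dominates R4

R5's payoffs vs R4's, by the Column player's action — I: 0>-1, II: 0>-4, III: 2>-1, IV: 8>3.
R5 gives a strictly higher payoff against each opponent action, so R5 strictly dominates R4.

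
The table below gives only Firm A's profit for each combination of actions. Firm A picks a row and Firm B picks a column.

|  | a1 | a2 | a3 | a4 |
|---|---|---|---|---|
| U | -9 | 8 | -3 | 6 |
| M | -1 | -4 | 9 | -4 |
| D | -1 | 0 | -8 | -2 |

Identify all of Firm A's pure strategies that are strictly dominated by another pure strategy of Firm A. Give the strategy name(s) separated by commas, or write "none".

none

Nothing dominates U: M at a2 (8>-4); D at a2 (8>0).
M: no other strategy beats it everywhere (U at a1 (-1>-9); D at a1 (-1=-1)).
D: no other strategy beats it everywhere (U at a1 (-1>-9); M at a1 (-1=-1)).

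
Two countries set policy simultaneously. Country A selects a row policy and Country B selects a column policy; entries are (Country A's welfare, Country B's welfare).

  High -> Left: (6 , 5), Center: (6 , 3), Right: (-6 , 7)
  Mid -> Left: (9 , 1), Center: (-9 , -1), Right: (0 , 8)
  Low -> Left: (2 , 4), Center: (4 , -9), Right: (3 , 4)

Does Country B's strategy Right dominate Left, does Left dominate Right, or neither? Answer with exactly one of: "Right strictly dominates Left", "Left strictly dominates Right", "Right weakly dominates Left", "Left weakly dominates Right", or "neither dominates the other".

Right weakly dominates Left

Right's payoffs vs Left's, by Country A's action — High: 7>5, Mid: 8>1, Low: 4=4.
Right is at least as good everywhere and strictly better somewhere (tied only at Low), so Right weakly but not strictly dominates Left.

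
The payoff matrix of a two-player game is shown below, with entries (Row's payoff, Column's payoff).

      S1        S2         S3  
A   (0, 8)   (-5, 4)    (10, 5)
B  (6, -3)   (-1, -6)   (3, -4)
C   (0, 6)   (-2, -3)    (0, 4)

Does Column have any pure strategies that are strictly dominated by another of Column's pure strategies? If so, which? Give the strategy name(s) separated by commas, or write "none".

S2, S3

Nothing dominates S1: S2 at A (8>4); S3 at A (8>5).
S2 is strictly dominated by S1 (A: 8>4, B: -3>-6, C: 6>-3).
S1 strictly dominates S3 — A: 8>5, B: -3>-4, C: 6>4.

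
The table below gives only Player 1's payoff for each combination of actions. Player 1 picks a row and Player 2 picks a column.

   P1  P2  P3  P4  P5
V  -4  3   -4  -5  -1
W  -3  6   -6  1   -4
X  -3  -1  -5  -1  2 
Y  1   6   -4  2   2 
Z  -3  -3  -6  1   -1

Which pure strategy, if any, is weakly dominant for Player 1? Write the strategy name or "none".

Y

Y vs V: P1: 1>-4, P2: 6>3, P3: -4=-4, P4: 2>-5, P5: 2>-1.
Y vs W: P1: 1>-3, P2: 6=6, P3: -4>-6, P4: 2>1, P5: 2>-4.
Y vs X: P1: 1>-3, P2: 6>-1, P3: -4>-5, P4: 2>-1, P5: 2=2.
Y vs Z: P1: 1>-3, P2: 6>-3, P3: -4>-6, P4: 2>1, P5: 2>-1.
Y is at least as good as every other strategy against every opponent action, so it is weakly dominant.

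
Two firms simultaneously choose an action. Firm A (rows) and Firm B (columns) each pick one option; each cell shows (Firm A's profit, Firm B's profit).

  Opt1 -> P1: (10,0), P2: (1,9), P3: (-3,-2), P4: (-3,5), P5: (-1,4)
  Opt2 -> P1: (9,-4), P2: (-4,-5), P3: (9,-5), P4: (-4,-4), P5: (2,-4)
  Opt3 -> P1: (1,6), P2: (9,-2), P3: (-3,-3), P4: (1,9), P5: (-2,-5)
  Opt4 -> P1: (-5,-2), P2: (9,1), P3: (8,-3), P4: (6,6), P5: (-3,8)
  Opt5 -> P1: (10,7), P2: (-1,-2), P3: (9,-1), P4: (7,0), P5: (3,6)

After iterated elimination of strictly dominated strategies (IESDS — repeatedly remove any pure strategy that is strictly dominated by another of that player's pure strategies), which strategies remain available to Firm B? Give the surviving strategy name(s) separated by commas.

Column P3 is eliminated: P1 beats it against every remaining row (Opt1: 0>-2, Opt2: -4>-5, Opt3: 6>-3, Opt4: -2>-3, Opt5: 7>-1).
Firm A's strategy Opt2 is strictly dominated by Opt5 (P1: 10>9, P2: -1>-4, P4: 7>-4, P5: 3>2) and is removed.
Among the remaining strategies, none is strictly dominated by another pure strategy of the same player, so the elimination stops.
Surviving strategies — Firm A: {Opt1, Opt3, Opt4, Opt5}; Firm B: {P1, P2, P4, P5}.

P1, P2, P4, P5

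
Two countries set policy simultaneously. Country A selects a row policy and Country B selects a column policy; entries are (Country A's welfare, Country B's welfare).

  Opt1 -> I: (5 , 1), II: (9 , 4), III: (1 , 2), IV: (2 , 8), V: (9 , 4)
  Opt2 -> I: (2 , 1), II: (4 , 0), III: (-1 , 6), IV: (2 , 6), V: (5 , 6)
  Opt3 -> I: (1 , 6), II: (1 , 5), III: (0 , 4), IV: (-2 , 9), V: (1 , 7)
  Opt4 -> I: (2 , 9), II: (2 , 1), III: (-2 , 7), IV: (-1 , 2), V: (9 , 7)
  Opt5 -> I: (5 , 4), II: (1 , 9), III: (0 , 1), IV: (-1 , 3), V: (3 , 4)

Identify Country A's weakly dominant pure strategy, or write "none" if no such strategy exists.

Opt1

Opt1 vs Opt2: I: 5>2, II: 9>4, III: 1>-1, IV: 2=2, V: 9>5.
Opt1 vs Opt3: I: 5>1, II: 9>1, III: 1>0, IV: 2>-2, V: 9>1.
Opt1 vs Opt4: I: 5>2, II: 9>2, III: 1>-2, IV: 2>-1, V: 9=9.
Opt1 vs Opt5: I: 5=5, II: 9>1, III: 1>0, IV: 2>-1, V: 9>3.
Opt1 is at least as good as every other strategy against every opponent action, so it is weakly dominant.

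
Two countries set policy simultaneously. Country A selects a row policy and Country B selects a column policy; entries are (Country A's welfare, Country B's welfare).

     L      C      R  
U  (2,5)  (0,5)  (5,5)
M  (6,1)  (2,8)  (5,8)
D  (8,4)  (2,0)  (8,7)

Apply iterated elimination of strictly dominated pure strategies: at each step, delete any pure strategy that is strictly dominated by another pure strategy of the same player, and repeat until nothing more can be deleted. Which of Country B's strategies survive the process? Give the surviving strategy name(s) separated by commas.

Country A's strategy U is strictly dominated by D (L: 8>2, C: 2>0, R: 8>5) and is removed.
For Country B, R strictly dominates L on the remaining rows (M: 8>1, D: 7>4); eliminate L.
Among the remaining strategies, none is strictly dominated by another pure strategy of the same player, so the elimination stops.
Surviving strategies — Country A: {M, D}; Country B: {C, R}.

C, R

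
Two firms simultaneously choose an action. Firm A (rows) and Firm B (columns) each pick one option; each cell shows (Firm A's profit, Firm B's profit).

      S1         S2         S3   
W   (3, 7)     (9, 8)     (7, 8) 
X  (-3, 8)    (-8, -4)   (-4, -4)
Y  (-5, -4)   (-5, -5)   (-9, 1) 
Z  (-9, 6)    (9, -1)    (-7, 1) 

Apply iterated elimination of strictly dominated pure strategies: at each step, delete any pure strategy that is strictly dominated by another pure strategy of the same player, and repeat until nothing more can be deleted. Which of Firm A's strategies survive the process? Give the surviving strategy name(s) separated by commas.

Row X is eliminated: W beats it against every remaining column (S1: 3>-3, S2: 9>-8, S3: 7>-4).
For Firm A, W strictly dominates Y on the remaining columns (S1: 3>-5, S2: 9>-5, S3: 7>-9); eliminate Y.
Among the remaining strategies, none is strictly dominated by another pure strategy of the same player, so the elimination stops.
Surviving strategies — Firm A: {W, Z}; Firm B: {S1, S2, S3}.

W, Z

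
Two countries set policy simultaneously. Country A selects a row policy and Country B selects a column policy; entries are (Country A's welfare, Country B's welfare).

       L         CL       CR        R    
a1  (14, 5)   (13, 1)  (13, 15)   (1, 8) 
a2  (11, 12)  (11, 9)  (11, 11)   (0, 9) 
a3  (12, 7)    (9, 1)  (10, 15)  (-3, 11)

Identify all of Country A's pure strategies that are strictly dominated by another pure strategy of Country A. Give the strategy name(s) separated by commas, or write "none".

a2, a3

a1 is not dominated — it holds its own against a2 at L (14>11); a3 at L (14>12).
a2 is strictly dominated by a1 (L: 14>11, CL: 13>11, CR: 13>11, R: 1>0).
a1 strictly dominates a3 — L: 14>12, CL: 13>9, CR: 13>10, R: 1>-3.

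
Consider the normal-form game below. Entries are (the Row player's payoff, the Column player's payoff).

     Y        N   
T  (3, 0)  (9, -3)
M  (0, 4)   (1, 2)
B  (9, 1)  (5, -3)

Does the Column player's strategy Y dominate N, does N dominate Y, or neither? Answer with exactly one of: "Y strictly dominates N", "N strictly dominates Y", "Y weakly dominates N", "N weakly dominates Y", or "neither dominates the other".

Compare Y to N across each choice by the Row player: T: 0>-3, M: 4>2, B: 1>-3.
Every comparison favours Y, so Y strictly dominates N.

Y strictly dominates N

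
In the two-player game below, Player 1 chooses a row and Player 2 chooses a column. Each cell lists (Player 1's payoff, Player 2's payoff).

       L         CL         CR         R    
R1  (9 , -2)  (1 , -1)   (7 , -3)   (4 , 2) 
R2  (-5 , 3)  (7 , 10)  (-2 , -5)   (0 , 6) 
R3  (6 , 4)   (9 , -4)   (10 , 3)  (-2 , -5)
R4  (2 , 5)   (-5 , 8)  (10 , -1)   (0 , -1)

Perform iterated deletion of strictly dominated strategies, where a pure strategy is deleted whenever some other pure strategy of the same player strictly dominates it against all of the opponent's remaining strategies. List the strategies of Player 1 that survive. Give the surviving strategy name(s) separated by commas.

For Player 2, L strictly dominates CR on the remaining rows (R1: -2>-3, R2: 3>-5, R3: 4>3, R4: 5>-1); eliminate CR.
Player 1's strategy R4 is strictly dominated by R1 (L: 9>2, CL: 1>-5, R: 4>0) and is removed.
Among the remaining strategies, none is strictly dominated by another pure strategy of the same player, so the elimination stops.
Surviving strategies — Player 1: {R1, R2, R3}; Player 2: {L, CL, R}.

R1, R2, R3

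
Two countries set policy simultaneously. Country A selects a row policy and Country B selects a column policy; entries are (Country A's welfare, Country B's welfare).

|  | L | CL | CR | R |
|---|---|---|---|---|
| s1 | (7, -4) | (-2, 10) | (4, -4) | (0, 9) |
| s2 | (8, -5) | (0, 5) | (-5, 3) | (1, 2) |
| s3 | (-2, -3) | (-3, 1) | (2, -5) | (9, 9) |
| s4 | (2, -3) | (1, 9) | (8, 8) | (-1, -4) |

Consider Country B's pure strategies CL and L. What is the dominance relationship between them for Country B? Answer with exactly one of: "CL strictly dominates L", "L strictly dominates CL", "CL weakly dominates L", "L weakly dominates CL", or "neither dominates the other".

Compare CL to L across each choice by Country A: s1: 10>-4, s2: 5>-5, s3: 1>-3, s4: 9>-3.
Every comparison favours CL, so CL strictly dominates L.

CL strictly dominates L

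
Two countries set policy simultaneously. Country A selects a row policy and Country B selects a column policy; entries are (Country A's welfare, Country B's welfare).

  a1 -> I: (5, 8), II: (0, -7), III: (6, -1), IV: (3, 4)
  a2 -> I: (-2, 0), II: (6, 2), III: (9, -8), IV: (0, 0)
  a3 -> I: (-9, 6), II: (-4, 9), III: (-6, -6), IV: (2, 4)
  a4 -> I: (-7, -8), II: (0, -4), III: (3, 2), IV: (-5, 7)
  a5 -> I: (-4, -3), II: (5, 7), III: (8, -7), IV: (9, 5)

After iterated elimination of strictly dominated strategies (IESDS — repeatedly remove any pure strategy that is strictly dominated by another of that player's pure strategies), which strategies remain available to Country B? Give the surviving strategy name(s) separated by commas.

I, II, IV

Row a3 is eliminated: a1 beats it against every remaining column (I: 5>-9, II: 0>-4, III: 6>-6, IV: 3>2).
For Country A, a2 strictly dominates a4 on the remaining columns (I: -2>-7, II: 6>0, III: 9>3, IV: 0>-5); eliminate a4.
Column III is eliminated: I beats it against every remaining row (a1: 8>-1, a2: 0>-8, a5: -3>-7).
Among the remaining strategies, none is strictly dominated by another pure strategy of the same player, so the elimination stops.
Surviving strategies — Country A: {a1, a2, a5}; Country B: {I, II, IV}.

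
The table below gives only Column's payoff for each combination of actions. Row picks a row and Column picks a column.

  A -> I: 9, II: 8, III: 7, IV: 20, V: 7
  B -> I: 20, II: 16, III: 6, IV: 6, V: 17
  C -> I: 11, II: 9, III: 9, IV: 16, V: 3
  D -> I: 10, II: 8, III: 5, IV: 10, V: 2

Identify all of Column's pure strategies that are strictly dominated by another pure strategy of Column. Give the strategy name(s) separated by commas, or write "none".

Nothing dominates I: II at A (9>8); III at A (9>7); IV at B (20>6); V at A (9>7).
II: dominated, since I does at least as well everywhere (A: 9>8, B: 20>16, C: 11>9, D: 10>8).
III is strictly dominated by I (A: 9>7, B: 20>6, C: 11>9, D: 10>5).
IV is not dominated — it holds its own against I at A (20>9); II at A (20>8); III at A (20>7); V at A (20>7).
V is strictly dominated by I (A: 9>7, B: 20>17, C: 11>3, D: 10>2).

II, III, V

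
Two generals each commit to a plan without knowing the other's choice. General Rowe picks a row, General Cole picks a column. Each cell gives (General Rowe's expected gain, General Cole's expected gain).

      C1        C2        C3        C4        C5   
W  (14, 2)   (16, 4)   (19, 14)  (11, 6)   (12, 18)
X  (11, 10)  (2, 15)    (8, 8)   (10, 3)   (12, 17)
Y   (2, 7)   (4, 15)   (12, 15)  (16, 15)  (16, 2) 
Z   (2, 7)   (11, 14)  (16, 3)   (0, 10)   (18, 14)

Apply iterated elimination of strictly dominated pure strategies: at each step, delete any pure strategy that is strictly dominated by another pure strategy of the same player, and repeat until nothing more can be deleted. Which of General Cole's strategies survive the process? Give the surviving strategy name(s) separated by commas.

C2, C3, C4, C5

General Cole's strategy C1 is strictly dominated by C2 (W: 4>2, X: 15>10, Y: 15>7, Z: 14>7) and is removed.
Row X is eliminated: Y beats it against every remaining column (C2: 4>2, C3: 12>8, C4: 16>10, C5: 16>12).
Among the remaining strategies, none is strictly dominated by another pure strategy of the same player, so the elimination stops.
Surviving strategies — General Rowe: {W, Y, Z}; General Cole: {C2, C3, C4, C5}.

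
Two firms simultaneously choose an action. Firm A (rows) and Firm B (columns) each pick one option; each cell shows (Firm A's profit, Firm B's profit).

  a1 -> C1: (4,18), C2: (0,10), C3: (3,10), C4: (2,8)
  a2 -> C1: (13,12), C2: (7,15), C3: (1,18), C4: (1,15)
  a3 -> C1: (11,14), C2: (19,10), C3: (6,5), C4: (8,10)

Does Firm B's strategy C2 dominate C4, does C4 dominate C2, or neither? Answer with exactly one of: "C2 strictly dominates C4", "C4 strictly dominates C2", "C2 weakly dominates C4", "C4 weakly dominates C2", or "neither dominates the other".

C2 weakly dominates C4

Compare C2 to C4 across each choice by Firm A: a1: 10>8, a2: 15=15, a3: 10=10.
C2 is at least as good everywhere and strictly better somewhere (tied only at a2, a3), so C2 weakly but not strictly dominates C4.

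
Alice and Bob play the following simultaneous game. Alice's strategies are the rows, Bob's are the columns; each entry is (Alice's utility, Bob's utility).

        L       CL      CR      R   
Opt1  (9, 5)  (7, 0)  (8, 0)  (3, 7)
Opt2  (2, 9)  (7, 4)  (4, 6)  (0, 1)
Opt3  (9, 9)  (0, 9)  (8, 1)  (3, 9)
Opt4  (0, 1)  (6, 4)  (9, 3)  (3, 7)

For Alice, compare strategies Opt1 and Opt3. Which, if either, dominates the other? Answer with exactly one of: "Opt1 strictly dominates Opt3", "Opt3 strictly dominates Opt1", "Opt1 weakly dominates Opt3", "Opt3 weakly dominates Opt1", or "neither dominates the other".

Compare Opt1 to Opt3 across every action of Bob: L: 9=9, CL: 7>0, CR: 8=8, R: 3=3.
Opt1 is at least as good everywhere and strictly better somewhere (tied only at L, CR, R), so Opt1 weakly but not strictly dominates Opt3.

Opt1 weakly dominates Opt3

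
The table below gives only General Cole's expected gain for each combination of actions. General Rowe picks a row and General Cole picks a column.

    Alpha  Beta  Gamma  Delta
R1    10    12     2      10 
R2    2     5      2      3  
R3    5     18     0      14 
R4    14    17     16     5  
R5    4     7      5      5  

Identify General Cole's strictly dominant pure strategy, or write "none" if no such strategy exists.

Beta

Beta vs Alpha: R1: 12>10, R2: 5>2, R3: 18>5, R4: 17>14, R5: 7>4.
Beta vs Gamma: R1: 12>2, R2: 5>2, R3: 18>0, R4: 17>16, R5: 7>5.
Beta vs Delta: R1: 12>10, R2: 5>3, R3: 18>14, R4: 17>5, R5: 7>5.
Beta strictly beats every other strategy against every opponent action, so it is strictly dominant.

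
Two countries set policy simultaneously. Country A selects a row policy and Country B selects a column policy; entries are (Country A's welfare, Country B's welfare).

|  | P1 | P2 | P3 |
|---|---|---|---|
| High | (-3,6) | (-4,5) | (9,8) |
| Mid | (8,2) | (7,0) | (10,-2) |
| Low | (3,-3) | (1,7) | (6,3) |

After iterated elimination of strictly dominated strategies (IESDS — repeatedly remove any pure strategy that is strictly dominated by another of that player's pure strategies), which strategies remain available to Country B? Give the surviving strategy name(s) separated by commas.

P1

For Country A, Mid strictly dominates High on the remaining columns (P1: 8>-3, P2: 7>-4, P3: 10>9); eliminate High.
For Country A, Mid strictly dominates Low on the remaining columns (P1: 8>3, P2: 7>1, P3: 10>6); eliminate Low.
For Country B, P1 strictly dominates P2 on the remaining rows (Mid: 2>0); eliminate P2.
For Country B, P1 strictly dominates P3 on the remaining rows (Mid: 2>-2); eliminate P3.
Among the remaining strategies, none is strictly dominated by another pure strategy of the same player, so the elimination stops.
Surviving strategies — Country A: {Mid}; Country B: {P1}.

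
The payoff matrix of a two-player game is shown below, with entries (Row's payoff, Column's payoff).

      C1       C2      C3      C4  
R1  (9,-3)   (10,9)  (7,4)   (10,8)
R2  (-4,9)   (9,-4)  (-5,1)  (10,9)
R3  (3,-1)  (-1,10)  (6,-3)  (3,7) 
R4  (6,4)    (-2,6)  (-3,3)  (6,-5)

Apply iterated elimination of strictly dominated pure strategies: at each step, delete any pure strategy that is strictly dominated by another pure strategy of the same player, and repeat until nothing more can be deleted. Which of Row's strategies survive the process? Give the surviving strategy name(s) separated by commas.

Row R3 is eliminated: R1 beats it against every remaining column (C1: 9>3, C2: 10>-1, C3: 7>6, C4: 10>3).
Row's strategy R4 is strictly dominated by R1 (C1: 9>6, C2: 10>-2, C3: 7>-3, C4: 10>6) and is removed.
For Column, C4 strictly dominates C3 on the remaining rows (R1: 8>4, R2: 9>1); eliminate C3.
Among the remaining strategies, none is strictly dominated by another pure strategy of the same player, so the elimination stops.
Surviving strategies — Row: {R1, R2}; Column: {C1, C2, C4}.

R1, R2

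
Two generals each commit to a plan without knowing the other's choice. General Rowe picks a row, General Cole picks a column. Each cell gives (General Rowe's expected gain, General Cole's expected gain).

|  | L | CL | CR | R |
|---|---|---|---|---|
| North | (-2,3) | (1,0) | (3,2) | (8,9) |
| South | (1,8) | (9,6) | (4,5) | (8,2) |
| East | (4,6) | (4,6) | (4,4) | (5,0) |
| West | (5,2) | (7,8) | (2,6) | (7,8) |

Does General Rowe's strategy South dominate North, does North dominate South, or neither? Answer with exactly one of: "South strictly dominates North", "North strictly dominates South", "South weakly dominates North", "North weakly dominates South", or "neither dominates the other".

South weakly dominates North

South's payoffs vs North's, by General Cole's action — L: 1>-2, CL: 9>1, CR: 4>3, R: 8=8.
South is at least as good everywhere and strictly better somewhere (tied only at R), so South weakly but not strictly dominates North.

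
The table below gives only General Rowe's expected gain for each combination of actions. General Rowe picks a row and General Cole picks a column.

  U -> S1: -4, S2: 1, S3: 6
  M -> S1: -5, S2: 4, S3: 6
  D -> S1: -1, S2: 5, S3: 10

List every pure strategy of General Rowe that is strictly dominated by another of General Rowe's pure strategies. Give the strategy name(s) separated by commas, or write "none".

D strictly dominates U — S1: -1>-4, S2: 5>1, S3: 10>6.
M is strictly dominated by D (S1: -1>-5, S2: 5>4, S3: 10>6).
D is not dominated — it holds its own against U at S1 (-1>-4); M at S1 (-1>-5).

U, M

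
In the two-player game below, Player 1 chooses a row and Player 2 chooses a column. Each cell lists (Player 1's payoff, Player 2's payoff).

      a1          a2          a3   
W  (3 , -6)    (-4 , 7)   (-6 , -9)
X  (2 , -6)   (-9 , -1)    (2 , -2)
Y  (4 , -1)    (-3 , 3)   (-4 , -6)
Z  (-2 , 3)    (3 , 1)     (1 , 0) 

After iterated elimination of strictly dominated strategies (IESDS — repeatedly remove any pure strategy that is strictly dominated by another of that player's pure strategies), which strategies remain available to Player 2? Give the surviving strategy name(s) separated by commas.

For Player 1, Y strictly dominates W on the remaining columns (a1: 4>3, a2: -3>-4, a3: -4>-6); eliminate W.
Player 2's strategy a3 is strictly dominated by a2 (X: -1>-2, Y: 3>-6, Z: 1>0) and is removed.
Player 1's strategy X is strictly dominated by Y (a1: 4>2, a2: -3>-9) and is removed.
Among the remaining strategies, none is strictly dominated by another pure strategy of the same player, so the elimination stops.
Surviving strategies — Player 1: {Y, Z}; Player 2: {a1, a2}.

a1, a2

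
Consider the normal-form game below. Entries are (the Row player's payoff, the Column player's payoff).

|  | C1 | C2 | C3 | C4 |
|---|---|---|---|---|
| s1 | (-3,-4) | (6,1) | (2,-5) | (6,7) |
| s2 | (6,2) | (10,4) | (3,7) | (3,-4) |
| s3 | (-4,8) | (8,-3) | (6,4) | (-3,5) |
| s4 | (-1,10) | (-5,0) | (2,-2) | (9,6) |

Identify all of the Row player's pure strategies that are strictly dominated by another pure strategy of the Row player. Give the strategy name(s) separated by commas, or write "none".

none

Nothing dominates s1: s2 at C4 (6>3); s3 at C1 (-3>-4); s4 at C2 (6>-5).
s2: no other strategy beats it everywhere (s1 at C1 (6>-3); s3 at C1 (6>-4); s4 at C1 (6>-1)).
s3: no other strategy beats it everywhere (s1 at C2 (8>6); s2 at C3 (6>3); s4 at C2 (8>-5)).
s4 is not dominated — it holds its own against s1 at C1 (-1>-3); s2 at C4 (9>3); s3 at C1 (-1>-4).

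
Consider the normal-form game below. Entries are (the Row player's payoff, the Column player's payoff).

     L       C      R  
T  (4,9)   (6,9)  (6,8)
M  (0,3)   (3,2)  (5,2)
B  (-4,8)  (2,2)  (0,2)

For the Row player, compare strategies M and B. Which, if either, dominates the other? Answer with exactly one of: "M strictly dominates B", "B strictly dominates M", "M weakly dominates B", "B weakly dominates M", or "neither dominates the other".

Compare M to B across each opponent action: L: 0>-4, C: 3>2, R: 5>0.
M gives a strictly higher payoff against each opponent action, so M strictly dominates B.

M strictly dominates B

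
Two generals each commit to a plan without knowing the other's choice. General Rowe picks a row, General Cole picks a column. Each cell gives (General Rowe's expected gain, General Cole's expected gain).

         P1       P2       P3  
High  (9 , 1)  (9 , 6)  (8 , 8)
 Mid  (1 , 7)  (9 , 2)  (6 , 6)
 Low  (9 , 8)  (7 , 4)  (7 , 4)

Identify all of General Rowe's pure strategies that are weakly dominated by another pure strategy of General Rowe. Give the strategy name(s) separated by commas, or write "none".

Mid, Low

High is not dominated — it holds its own against Mid at P1 (9>1); Low at P2 (9>7).
High weakly dominates Mid — P1: 9>1, P2: 9=9, P3: 8>6.
High weakly dominates Low — P1: 9=9, P2: 9>7, P3: 8>7.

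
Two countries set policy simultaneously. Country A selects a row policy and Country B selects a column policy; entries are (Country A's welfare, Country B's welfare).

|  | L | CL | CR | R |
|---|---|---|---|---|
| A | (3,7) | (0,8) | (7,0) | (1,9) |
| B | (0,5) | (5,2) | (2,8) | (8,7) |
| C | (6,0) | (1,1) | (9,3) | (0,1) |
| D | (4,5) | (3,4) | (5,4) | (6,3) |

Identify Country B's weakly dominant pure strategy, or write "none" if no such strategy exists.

L fails to dominate CL at A (7<8).
CL fails to dominate L at B (2<5).
CR fails to dominate L at A (0<7).
R fails to dominate L at D (3<5).
No single strategy dominates all the others.

none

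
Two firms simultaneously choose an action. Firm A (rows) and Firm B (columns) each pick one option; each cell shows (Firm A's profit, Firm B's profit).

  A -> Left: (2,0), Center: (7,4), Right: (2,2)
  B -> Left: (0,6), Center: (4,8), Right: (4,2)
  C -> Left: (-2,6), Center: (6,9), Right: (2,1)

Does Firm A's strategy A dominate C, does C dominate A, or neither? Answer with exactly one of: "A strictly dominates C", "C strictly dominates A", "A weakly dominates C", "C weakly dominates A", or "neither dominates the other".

Compare A to C across each choice by Firm B: Left: 2>-2, Center: 7>6, Right: 2=2.
A is at least as good everywhere and strictly better somewhere (tied only at Right), so A weakly but not strictly dominates C.

A weakly dominates C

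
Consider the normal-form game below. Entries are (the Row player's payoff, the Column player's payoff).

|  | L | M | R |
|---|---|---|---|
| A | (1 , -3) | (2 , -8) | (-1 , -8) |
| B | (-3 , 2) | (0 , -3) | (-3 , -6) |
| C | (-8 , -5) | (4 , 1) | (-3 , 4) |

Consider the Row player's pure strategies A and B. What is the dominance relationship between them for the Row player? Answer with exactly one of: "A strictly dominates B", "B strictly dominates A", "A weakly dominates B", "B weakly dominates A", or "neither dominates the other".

A strictly dominates B

Compare A to B across every action of the Column player: L: 1>-3, M: 2>0, R: -1>-3.
Every comparison favours A, so A strictly dominates B.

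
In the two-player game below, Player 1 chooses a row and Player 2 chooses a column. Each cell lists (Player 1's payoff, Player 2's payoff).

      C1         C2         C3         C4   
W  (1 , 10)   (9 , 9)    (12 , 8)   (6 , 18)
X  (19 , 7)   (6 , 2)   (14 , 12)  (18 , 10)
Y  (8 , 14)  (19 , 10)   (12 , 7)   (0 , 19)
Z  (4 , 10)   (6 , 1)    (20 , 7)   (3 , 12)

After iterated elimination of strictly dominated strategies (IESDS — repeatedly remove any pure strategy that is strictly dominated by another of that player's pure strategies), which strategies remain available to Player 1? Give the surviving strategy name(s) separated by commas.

X, Z

For Player 2, C4 strictly dominates C1 on the remaining rows (W: 18>10, X: 10>7, Y: 19>14, Z: 12>10); eliminate C1.
Player 2's strategy C2 is strictly dominated by C4 (W: 18>9, X: 10>2, Y: 19>10, Z: 12>1) and is removed.
Row W is eliminated: X beats it against every remaining column (C3: 14>12, C4: 18>6).
Player 1's strategy Y is strictly dominated by X (C3: 14>12, C4: 18>0) and is removed.
Among the remaining strategies, none is strictly dominated by another pure strategy of the same player, so the elimination stops.
Surviving strategies — Player 1: {X, Z}; Player 2: {C3, C4}.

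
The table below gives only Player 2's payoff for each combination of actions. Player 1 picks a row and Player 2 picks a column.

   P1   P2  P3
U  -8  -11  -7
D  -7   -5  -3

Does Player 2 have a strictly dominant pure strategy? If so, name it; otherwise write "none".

P3 vs P1: U: -7>-8, D: -3>-7.
P3 vs P2: U: -7>-11, D: -3>-5.
P3 strictly beats every other strategy against every opponent action, so it is strictly dominant.

P3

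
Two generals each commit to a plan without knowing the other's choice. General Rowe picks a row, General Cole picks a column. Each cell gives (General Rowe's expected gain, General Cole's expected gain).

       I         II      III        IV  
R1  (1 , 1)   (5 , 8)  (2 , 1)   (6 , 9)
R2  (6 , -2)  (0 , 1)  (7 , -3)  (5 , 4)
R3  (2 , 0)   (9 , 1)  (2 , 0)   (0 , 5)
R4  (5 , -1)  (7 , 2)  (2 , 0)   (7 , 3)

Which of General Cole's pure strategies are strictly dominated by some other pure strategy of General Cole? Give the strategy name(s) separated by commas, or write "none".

II strictly dominates I — R1: 8>1, R2: 1>-2, R3: 1>0, R4: 2>-1.
II is strictly dominated by IV (R1: 9>8, R2: 4>1, R3: 5>1, R4: 3>2).
III: dominated, since II does at least as well everywhere (R1: 8>1, R2: 1>-3, R3: 1>0, R4: 2>0).
IV is not dominated — it holds its own against I at R1 (9>1); II at R1 (9>8); III at R1 (9>1).

I, II, III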